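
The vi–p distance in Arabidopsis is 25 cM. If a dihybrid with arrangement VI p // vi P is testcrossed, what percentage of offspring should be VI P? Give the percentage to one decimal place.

A map distance of 25 cM corresponds to a recombination frequency of 0.250.
The F1 is VI p / vi P, so VI P is a recombinant gamete class with expected frequency r/2 = 0.250/2 = 0.1250.
That is 0.1250 = 12.5% of the progeny.

12.5%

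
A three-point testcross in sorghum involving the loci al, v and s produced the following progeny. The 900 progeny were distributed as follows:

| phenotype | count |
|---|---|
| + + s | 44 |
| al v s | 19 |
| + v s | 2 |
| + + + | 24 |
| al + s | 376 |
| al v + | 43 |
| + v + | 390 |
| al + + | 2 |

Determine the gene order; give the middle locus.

s

The two most frequent reciprocal classes, + v + and al + s, are the parental types, so the F1 was + v + / al + s.
The two rarest classes, + v s and al + +, are the double crossovers. Comparing them with the parentals, only the s allele has switched, so s is the middle locus and the order is v – s – al.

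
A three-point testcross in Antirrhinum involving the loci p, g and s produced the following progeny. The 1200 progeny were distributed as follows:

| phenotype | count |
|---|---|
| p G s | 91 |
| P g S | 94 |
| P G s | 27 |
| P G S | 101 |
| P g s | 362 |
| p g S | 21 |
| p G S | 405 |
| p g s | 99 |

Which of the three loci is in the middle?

The two most frequent reciprocal classes, P g s and p G S, are the parental types, so the F1 was P g s / p G S.
The two rarest classes, P G s and p g S, are the double crossovers. Comparing them with the parentals, only the g allele has switched, so g is the middle locus and the order is s – g – p.

g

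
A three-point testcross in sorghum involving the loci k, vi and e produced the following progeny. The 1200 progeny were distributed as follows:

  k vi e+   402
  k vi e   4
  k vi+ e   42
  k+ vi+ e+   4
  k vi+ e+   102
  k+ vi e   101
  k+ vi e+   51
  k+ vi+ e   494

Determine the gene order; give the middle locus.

e

The two most frequent reciprocal classes, k+ vi+ e and k vi e+, are the parental types, so the F1 was k+ vi+ e / k vi e+.
The two rarest classes, k+ vi+ e+ and k vi e, are the double crossovers. Comparing them with the parentals, only the e allele has switched, so e is the middle locus and the order is vi – e – k.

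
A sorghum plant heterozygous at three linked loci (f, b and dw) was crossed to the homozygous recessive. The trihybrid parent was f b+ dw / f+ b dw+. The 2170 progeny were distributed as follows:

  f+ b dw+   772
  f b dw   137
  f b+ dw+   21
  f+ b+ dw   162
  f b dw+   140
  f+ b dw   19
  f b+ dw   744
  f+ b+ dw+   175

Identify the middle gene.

The two rarest classes, f b+ dw+ and f+ b dw, are the double crossovers. Comparing them with the parentals, only the dw allele has switched, so dw is the middle locus and the order is f – dw – b.

dw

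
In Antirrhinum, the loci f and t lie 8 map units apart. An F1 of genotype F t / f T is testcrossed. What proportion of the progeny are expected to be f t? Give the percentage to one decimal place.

4.0%

A map distance of 8 map units corresponds to a recombination frequency of 0.080.
The F1 is F t / f T, so f t is a recombinant gamete class with expected frequency r/2 = 0.080/2 = 0.0400.
That is 0.0400 = 4.0% of the progeny.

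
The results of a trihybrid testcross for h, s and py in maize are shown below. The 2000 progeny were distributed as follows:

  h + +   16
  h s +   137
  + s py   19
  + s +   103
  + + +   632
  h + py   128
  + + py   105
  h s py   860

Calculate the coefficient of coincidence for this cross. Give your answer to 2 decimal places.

0.95

The two most frequent reciprocal classes, + + + and h s py, are the parental types, so the F1 was + + + / h s py.
The two rarest classes, h + + and + s py, are the double crossovers. Comparing them with the parentals, only the h allele has switched, so h is the middle locus and the order is s – h – py.
s–h: (231 + 35)/2000 = 0.1330; h–py: (242 + 35)/2000 = 0.1385.
Expected DCO frequency = 0.1330 × 0.1385 ≈ 0.01842; observed = 35/2000 ≈ 0.01750.
Coefficient of coincidence = 0.01750/0.01842 ≈ 0.95.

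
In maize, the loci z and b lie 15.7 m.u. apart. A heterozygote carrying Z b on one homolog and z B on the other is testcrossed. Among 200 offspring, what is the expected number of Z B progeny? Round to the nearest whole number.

A map distance of 15.7 m.u. corresponds to a recombination frequency of 0.157.
The F1 is Z b / z B, so Z B is a recombinant gamete class with expected frequency r/2 = 0.157/2 = 0.0785.
Expected number = 0.0785 × 200 = 15.70 ≈ 16.

16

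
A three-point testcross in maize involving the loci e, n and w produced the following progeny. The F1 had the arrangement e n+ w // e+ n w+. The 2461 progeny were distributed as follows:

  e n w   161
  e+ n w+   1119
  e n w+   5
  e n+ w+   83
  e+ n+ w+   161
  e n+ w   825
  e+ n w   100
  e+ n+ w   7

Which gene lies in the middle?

e

The two rarest classes, e+ n+ w and e n w+, are the double crossovers. Comparing them with the parentals, only the e allele has switched, so e is the middle locus and the order is n – e – w.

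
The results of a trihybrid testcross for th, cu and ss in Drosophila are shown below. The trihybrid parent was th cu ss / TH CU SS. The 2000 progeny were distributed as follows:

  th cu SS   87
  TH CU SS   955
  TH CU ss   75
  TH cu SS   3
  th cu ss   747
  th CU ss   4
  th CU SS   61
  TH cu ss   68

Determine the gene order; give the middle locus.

The two rarest classes, th CU ss and TH cu SS, are the double crossovers. Comparing them with the parentals, only the cu allele has switched, so cu is the middle locus and the order is ss – cu – th.

cu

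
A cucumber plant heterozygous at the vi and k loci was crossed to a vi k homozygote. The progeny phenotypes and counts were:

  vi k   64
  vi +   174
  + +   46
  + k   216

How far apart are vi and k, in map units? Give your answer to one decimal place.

22.0 map units

The two most frequent classes, + k (216) and vi + (174), are the parental types, so the F1 was + k / vi +.
The recombinant classes are + + and vi k: 46 + 64 = 110.
Recombination frequency = 110/500 = 0.2200 ≈ 22.0%, i.e. 22.0 map units.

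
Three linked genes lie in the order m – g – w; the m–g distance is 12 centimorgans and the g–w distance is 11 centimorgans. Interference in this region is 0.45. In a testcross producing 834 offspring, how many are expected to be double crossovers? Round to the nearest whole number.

Map distances give recombination frequencies of 0.120 and 0.110 for the two intervals.
With interference 0.45 (so coincidence = 0.55), expected double-crossover frequency = 0.120 × 0.110 × 0.55 = 0.00726.
Expected number = 0.00726 × 834 = 6.05 ≈ 6.

6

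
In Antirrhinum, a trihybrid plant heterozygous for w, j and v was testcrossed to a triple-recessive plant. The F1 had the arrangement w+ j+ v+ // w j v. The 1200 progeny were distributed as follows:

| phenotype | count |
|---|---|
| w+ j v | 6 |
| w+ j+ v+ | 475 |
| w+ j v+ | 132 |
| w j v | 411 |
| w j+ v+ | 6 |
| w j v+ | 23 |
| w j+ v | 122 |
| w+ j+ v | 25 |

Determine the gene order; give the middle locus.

The two rarest classes, w j+ v+ and w+ j v, are the double crossovers. Comparing them with the parentals, only the w allele has switched, so w is the middle locus and the order is j – w – v.

w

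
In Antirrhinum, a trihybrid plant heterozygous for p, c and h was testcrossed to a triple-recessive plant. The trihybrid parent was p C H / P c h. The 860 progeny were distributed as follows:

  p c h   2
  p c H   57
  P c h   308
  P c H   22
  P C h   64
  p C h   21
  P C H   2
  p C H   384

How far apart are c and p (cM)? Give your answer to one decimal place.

14.5 cM

The two rarest classes, P C H and p c h, are the double crossovers. Comparing them with the parentals, only the p allele has switched, so p is the middle locus and the order is h – p – c.
Crossovers in the p–c interval produce the single-crossover classes p c H and P C h (57 + 64 = 121) plus the double crossovers (4).
RF(p–c) = (121 + 4) / 860 = 125/860 = 0.1453 → 14.5 cM.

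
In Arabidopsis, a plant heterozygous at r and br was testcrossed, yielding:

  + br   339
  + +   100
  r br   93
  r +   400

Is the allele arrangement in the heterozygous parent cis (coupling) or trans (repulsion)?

trans

The two most frequent classes are + br (339) and r + (400); these are the parental (non-recombinant) types.
So the F1 carried + br on one chromosome and r + on the other — the recessive alleles are on opposite chromosomes (trans / repulsion).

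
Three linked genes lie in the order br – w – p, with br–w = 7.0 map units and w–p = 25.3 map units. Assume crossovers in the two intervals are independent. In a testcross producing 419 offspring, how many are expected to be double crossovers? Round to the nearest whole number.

Map distances give recombination frequencies of 0.070 and 0.253 for the two intervals.
With no interference, expected double-crossover frequency = 0.070 × 0.253 = 0.01771.
Expected number = 0.01771 × 419 = 7.42 ≈ 7.

7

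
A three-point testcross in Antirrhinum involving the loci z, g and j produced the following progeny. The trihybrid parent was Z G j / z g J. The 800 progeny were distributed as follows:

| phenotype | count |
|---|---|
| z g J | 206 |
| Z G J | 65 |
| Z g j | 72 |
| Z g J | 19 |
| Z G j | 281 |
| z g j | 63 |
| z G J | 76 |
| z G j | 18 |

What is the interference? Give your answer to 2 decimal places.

The two rarest classes, z G j and Z g J, are the double crossovers. Comparing them with the parentals, only the z allele has switched, so z is the middle locus and the order is j – z – g.
j–z: (128 + 37)/800 = 0.2062; z–g: (148 + 37)/800 = 0.2313.
Expected DCO frequency = 0.2062 × 0.2313 ≈ 0.04769; observed = 37/800 ≈ 0.04625.
Coefficient of coincidence = 0.04625/0.04769 ≈ 0.97; interference = 1 − 0.97 = 0.03.

0.03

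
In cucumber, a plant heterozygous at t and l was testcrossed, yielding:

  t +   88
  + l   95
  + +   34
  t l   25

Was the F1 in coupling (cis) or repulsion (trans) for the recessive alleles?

The two most frequent classes are + l (95) and t + (88); these are the parental (non-recombinant) types.
So the F1 carried + l on one chromosome and t + on the other — the recessive alleles are on opposite chromosomes (trans / repulsion).

trans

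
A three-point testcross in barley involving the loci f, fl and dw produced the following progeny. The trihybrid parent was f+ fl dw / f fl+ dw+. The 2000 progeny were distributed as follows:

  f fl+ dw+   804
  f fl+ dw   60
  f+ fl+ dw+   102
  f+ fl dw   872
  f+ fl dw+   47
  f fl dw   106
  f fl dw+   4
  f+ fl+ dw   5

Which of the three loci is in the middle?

fl

The two rarest classes, f+ fl+ dw and f fl dw+, are the double crossovers. Comparing them with the parentals, only the fl allele has switched, so fl is the middle locus and the order is dw – fl – f.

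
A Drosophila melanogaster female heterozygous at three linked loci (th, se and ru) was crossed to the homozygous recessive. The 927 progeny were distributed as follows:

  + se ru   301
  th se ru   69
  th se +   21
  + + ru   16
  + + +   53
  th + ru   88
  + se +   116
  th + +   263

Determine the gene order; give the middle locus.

The two most frequent reciprocal classes, th + + and + se ru, are the parental types, so the F1 was th + + / + se ru.
The two rarest classes, th se + and + + ru, are the double crossovers. Comparing them with the parentals, only the se allele has switched, so se is the middle locus and the order is ru – se – th.

se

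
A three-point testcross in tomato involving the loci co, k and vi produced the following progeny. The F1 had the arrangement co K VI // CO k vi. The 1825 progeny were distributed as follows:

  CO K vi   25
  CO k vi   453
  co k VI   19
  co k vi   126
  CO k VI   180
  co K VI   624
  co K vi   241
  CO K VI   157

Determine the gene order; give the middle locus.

k

The two rarest classes, co k VI and CO K vi, are the double crossovers. Comparing them with the parentals, only the k allele has switched, so k is the middle locus and the order is co – k – vi.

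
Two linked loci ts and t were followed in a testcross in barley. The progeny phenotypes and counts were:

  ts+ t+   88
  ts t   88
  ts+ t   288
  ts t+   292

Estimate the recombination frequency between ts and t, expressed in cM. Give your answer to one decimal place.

23.3 cM

The two most frequent classes, ts+ t (288) and ts t+ (292), are the parental types, so the F1 was ts+ t / ts t+.
The recombinant classes are ts+ t+ and ts t: 88 + 88 = 176.
Recombination frequency = 176/756 = 0.2328 ≈ 23.3%, i.e. 23.3 cM.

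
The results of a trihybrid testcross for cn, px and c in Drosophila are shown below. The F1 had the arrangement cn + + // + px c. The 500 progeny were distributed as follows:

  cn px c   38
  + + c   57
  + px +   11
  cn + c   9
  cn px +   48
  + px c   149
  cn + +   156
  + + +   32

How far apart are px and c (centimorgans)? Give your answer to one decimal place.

The two rarest classes, cn + c and + px +, are the double crossovers. Comparing them with the parentals, only the c allele has switched, so c is the middle locus and the order is px – c – cn.
Crossovers in the px–c interval produce the single-crossover classes cn px + and + + c (48 + 57 = 105) plus the double crossovers (20).
RF(px–c) = (105 + 20) / 500 = 125/500 = 0.2500 → 25.0 centimorgans.

25.0 centimorgans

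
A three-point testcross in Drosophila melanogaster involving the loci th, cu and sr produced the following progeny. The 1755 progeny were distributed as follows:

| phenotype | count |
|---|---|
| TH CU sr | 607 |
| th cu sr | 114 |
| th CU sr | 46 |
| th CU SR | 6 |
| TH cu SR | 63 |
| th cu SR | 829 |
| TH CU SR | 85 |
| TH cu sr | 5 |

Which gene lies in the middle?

The two most frequent reciprocal classes, TH CU sr and th cu SR, are the parental types, so the F1 was TH CU sr / th cu SR.
The two rarest classes, TH cu sr and th CU SR, are the double crossovers. Comparing them with the parentals, only the cu allele has switched, so cu is the middle locus and the order is sr – cu – th.

cu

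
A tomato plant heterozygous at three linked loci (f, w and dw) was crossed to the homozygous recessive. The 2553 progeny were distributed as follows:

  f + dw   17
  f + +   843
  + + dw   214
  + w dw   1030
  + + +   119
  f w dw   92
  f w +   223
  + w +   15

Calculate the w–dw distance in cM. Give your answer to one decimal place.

18.4 cM

The two most frequent reciprocal classes, f + + and + w dw, are the parental types, so the F1 was f + + / + w dw.
The two rarest classes, f + dw and + w +, are the double crossovers. Comparing them with the parentals, only the dw allele has switched, so dw is the middle locus and the order is w – dw – f.
Crossovers in the w–dw interval produce the single-crossover classes f w + and + + dw (223 + 214 = 437) plus the double crossovers (32).
RF(w–dw) = (437 + 32) / 2553 = 469/2553 = 0.1837 → 18.4 cM.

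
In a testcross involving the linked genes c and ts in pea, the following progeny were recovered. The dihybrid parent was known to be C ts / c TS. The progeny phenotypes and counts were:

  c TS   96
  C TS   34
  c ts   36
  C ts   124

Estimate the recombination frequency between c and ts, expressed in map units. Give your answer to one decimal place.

24.1 map units

The recombinant classes are C TS and c ts: 34 + 36 = 70.
Recombination frequency = 70/290 = 0.2414 ≈ 24.1%, i.e. 24.1 map units.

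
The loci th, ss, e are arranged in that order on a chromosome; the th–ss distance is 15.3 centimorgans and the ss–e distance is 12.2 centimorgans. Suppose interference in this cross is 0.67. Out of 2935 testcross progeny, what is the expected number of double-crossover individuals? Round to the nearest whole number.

Map distances give recombination frequencies of 0.153 and 0.122 for the two intervals.
With interference 0.67 (so coincidence = 0.33), expected double-crossover frequency = 0.153 × 0.122 × 0.33 = 0.00616.
Expected number = 0.00616 × 2935 = 18.08 ≈ 18.

18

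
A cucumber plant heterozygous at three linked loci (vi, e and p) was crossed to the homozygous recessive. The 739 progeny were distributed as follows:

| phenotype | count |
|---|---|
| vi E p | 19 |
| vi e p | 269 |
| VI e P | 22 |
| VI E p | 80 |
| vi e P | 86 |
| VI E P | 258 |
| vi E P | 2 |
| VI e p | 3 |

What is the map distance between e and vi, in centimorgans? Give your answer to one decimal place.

The two most frequent reciprocal classes, vi e p and VI E P, are the parental types, so the F1 was vi e p / VI E P.
The two rarest classes, VI e p and vi E P, are the double crossovers. Comparing them with the parentals, only the vi allele has switched, so vi is the middle locus and the order is p – vi – e.
Crossovers in the vi–e interval produce the single-crossover classes vi E p and VI e P (19 + 22 = 41) plus the double crossovers (5).
RF(vi–e) = (41 + 5) / 739 = 46/739 = 0.0622 → 6.2 centimorgans.

6.2 centimorgans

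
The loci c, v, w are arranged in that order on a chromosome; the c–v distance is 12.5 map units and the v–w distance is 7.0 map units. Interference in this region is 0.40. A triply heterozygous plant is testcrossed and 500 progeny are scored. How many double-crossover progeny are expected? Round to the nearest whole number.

3

Map distances give recombination frequencies of 0.125 and 0.070 for the two intervals.
With interference 0.40 (so coincidence = 0.60), expected double-crossover frequency = 0.125 × 0.070 × 0.60 = 0.00525.
Expected number = 0.00525 × 500 = 2.62 ≈ 3.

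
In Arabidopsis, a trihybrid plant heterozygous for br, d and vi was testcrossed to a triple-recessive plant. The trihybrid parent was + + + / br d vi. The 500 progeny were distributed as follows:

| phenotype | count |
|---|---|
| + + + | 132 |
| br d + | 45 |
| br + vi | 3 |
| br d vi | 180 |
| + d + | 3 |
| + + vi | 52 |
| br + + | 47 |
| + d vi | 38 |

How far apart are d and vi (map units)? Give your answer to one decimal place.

20.6 map units

The two rarest classes, + d + and br + vi, are the double crossovers. Comparing them with the parentals, only the d allele has switched, so d is the middle locus and the order is br – d – vi.
Crossovers in the d–vi interval produce the single-crossover classes + + vi and br d + (52 + 45 = 97) plus the double crossovers (6).
RF(d–vi) = (97 + 6) / 500 = 103/500 = 0.2060 → 20.6 map units.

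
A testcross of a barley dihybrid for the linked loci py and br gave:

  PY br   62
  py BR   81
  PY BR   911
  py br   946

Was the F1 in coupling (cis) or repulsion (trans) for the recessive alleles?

The two most frequent classes are PY BR (911) and py br (946); these are the parental (non-recombinant) types.
So the F1 carried PY BR on one chromosome and py br on the other — the recessive alleles are on the same chromosome (cis / coupling).

cis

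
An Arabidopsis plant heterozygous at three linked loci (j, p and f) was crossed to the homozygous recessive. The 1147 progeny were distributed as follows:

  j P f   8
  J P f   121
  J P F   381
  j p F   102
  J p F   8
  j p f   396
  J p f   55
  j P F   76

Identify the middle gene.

p

The two most frequent reciprocal classes, j p f and J P F, are the parental types, so the F1 was j p f / J P F.
The two rarest classes, j P f and J p F, are the double crossovers. Comparing them with the parentals, only the p allele has switched, so p is the middle locus and the order is j – p – f.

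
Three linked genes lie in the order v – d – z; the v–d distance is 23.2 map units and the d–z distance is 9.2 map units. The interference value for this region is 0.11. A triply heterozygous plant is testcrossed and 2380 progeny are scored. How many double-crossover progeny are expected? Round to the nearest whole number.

45

Map distances give recombination frequencies of 0.232 and 0.092 for the two intervals.
With interference 0.11 (so coincidence = 0.89), expected double-crossover frequency = 0.232 × 0.092 × 0.89 = 0.01900.
Expected number = 0.01900 × 2380 = 45.21 ≈ 45.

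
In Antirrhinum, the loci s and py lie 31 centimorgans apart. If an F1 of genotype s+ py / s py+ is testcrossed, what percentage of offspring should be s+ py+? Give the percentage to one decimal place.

15.5%

A map distance of 31 centimorgans corresponds to a recombination frequency of 0.310.
The F1 is s+ py / s py+, so s+ py+ is a recombinant gamete class with expected frequency r/2 = 0.310/2 = 0.1550.
That is 0.1550 = 15.5% of the progeny.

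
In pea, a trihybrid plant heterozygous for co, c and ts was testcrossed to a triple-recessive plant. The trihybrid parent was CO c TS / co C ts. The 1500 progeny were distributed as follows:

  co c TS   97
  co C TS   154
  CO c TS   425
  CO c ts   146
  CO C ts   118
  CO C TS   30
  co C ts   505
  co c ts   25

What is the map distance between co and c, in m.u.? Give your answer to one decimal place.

18.0 m.u.

The two rarest classes, CO C TS and co c ts, are the double crossovers. Comparing them with the parentals, only the c allele has switched, so c is the middle locus and the order is ts – c – co.
Crossovers in the c–co interval produce the single-crossover classes co c TS and CO C ts (97 + 118 = 215) plus the double crossovers (55).
RF(c–co) = (215 + 55) / 1500 = 270/1500 = 0.1800 → 18.0 m.u.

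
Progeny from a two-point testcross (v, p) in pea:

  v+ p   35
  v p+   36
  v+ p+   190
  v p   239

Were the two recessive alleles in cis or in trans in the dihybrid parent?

cis

The two most frequent classes are v+ p+ (190) and v p (239); these are the parental (non-recombinant) types.
So the F1 carried v+ p+ on one chromosome and v p on the other — the recessive alleles are on the same chromosome (cis / coupling).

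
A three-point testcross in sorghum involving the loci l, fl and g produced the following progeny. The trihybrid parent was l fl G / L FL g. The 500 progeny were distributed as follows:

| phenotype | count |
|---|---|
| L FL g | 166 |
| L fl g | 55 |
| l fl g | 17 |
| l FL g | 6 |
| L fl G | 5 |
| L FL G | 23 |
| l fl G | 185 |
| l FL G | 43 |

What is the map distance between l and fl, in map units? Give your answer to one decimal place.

21.8 map units

The two rarest classes, L fl G and l FL g, are the double crossovers. Comparing them with the parentals, only the l allele has switched, so l is the middle locus and the order is fl – l – g.
Crossovers in the fl–l interval produce the single-crossover classes l FL G and L fl g (43 + 55 = 98) plus the double crossovers (11).
RF(fl–l) = (98 + 11) / 500 = 109/500 = 0.2180 → 21.8 map units.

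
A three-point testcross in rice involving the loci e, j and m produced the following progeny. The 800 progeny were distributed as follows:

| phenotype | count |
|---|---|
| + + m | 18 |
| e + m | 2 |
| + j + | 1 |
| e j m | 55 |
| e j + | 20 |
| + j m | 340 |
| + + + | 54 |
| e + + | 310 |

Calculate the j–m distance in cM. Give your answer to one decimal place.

The two most frequent reciprocal classes, + j m and e + +, are the parental types, so the F1 was + j m / e + +.
The two rarest classes, + j + and e + m, are the double crossovers. Comparing them with the parentals, only the m allele has switched, so m is the middle locus and the order is j – m – e.
Crossovers in the j–m interval produce the single-crossover classes + + m and e j + (18 + 20 = 38) plus the double crossovers (3).
RF(j–m) = (38 + 3) / 800 = 41/800 = 0.0512 → 5.1 cM.

5.1 cM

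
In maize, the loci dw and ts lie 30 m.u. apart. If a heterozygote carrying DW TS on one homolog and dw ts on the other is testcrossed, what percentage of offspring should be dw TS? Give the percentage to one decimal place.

A map distance of 30 m.u. corresponds to a recombination frequency of 0.300.
The F1 is DW TS / dw ts, so dw TS is a recombinant gamete class with expected frequency r/2 = 0.300/2 = 0.1500.
That is 0.1500 = 15.0% of the progeny.

15.0%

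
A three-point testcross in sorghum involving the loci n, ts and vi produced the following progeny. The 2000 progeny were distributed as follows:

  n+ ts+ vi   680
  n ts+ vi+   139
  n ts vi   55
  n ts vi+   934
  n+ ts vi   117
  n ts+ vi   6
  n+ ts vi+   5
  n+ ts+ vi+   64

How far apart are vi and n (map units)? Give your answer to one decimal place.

The two most frequent reciprocal classes, n ts vi+ and n+ ts+ vi, are the parental types, so the F1 was n ts vi+ / n+ ts+ vi.
The two rarest classes, n+ ts vi+ and n ts+ vi, are the double crossovers. Comparing them with the parentals, only the n allele has switched, so n is the middle locus and the order is ts – n – vi.
Crossovers in the n–vi interval produce the single-crossover classes n ts vi and n+ ts+ vi+ (55 + 64 = 119) plus the double crossovers (11).
RF(n–vi) = (119 + 11) / 2000 = 130/2000 = 0.0650 → 6.5 map units.

6.5 map units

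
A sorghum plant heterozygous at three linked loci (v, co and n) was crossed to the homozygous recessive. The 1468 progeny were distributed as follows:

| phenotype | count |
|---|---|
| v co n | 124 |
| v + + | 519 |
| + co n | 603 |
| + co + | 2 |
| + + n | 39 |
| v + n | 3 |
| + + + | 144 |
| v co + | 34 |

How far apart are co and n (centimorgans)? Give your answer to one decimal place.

5.3 centimorgans

The two most frequent reciprocal classes, + co n and v + +, are the parental types, so the F1 was + co n / v + +.
The two rarest classes, + co + and v + n, are the double crossovers. Comparing them with the parentals, only the n allele has switched, so n is the middle locus and the order is v – n – co.
Crossovers in the n–co interval produce the single-crossover classes + + n and v co + (39 + 34 = 73) plus the double crossovers (5).
RF(n–co) = (73 + 5) / 1468 = 78/1468 = 0.0531 → 5.3 centimorgans.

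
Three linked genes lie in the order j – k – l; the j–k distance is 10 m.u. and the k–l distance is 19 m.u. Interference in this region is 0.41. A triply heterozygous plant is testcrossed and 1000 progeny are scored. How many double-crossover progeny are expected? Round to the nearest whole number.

Map distances give recombination frequencies of 0.100 and 0.190 for the two intervals.
With interference 0.41 (so coincidence = 0.59), expected double-crossover frequency = 0.100 × 0.190 × 0.59 = 0.01121.
Expected number = 0.01121 × 1000 = 11.21 ≈ 11.

11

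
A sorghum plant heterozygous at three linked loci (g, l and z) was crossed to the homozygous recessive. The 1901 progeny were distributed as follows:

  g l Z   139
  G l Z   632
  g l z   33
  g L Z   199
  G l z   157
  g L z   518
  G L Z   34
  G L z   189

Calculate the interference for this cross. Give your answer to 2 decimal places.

The two most frequent reciprocal classes, G l Z and g L z, are the parental types, so the F1 was G l Z / g L z.
The two rarest classes, G L Z and g l z, are the double crossovers. Comparing them with the parentals, only the l allele has switched, so l is the middle locus and the order is z – l – g.
z–l: (356 + 67)/1901 = 0.2225; l–g: (328 + 67)/1901 = 0.2078.
Expected DCO frequency = 0.2225 × 0.2078 ≈ 0.04624; observed = 67/1901 ≈ 0.03524.
Coefficient of coincidence = 0.03524/0.04624 ≈ 0.76; interference = 1 − 0.76 = 0.24.

0.24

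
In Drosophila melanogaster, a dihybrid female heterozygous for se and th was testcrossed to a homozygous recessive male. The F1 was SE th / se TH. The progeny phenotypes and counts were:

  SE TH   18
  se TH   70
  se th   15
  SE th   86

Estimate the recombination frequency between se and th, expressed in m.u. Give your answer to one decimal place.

17.5 m.u.

The recombinant classes are SE TH and se th: 18 + 15 = 33.
Recombination frequency = 33/189 = 0.1746 ≈ 17.5%, i.e. 17.5 m.u.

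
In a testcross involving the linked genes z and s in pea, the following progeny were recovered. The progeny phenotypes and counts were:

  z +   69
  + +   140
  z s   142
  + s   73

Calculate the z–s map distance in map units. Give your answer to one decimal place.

33.5 map units

The two most frequent classes, + + (140) and z s (142), are the parental types, so the F1 was + + / z s.
The recombinant classes are + s and z +: 73 + 69 = 142.
Recombination frequency = 142/424 = 0.3349 ≈ 33.5%, i.e. 33.5 map units.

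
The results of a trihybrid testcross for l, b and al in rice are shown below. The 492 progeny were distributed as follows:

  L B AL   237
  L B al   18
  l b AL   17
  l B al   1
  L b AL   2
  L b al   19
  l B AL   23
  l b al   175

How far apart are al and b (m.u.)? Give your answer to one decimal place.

7.7 m.u.

The two most frequent reciprocal classes, L B AL and l b al, are the parental types, so the F1 was L B AL / l b al.
The two rarest classes, L b AL and l B al, are the double crossovers. Comparing them with the parentals, only the b allele has switched, so b is the middle locus and the order is l – b – al.
Crossovers in the b–al interval produce the single-crossover classes L B al and l b AL (18 + 17 = 35) plus the double crossovers (3).
RF(b–al) = (35 + 3) / 492 = 38/492 = 0.0772 → 7.7 m.u.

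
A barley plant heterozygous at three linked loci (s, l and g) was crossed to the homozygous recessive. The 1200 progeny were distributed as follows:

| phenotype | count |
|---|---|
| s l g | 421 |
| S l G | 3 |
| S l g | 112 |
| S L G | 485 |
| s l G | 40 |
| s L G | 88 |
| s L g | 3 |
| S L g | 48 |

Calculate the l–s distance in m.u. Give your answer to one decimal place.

The two most frequent reciprocal classes, S L G and s l g, are the parental types, so the F1 was S L G / s l g.
The two rarest classes, S l G and s L g, are the double crossovers. Comparing them with the parentals, only the l allele has switched, so l is the middle locus and the order is s – l – g.
Crossovers in the s–l interval produce the single-crossover classes s L G and S l g (88 + 112 = 200) plus the double crossovers (6).
RF(s–l) = (200 + 6) / 1200 = 206/1200 = 0.1717 → 17.2 m.u.

17.2 m.u.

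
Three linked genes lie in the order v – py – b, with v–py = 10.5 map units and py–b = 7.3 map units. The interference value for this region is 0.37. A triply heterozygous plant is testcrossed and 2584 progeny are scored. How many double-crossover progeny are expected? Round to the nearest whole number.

12

Map distances give recombination frequencies of 0.105 and 0.073 for the two intervals.
With interference 0.37 (so coincidence = 0.63), expected double-crossover frequency = 0.105 × 0.073 × 0.63 = 0.00483.
Expected number = 0.00483 × 2584 = 12.48 ≈ 12.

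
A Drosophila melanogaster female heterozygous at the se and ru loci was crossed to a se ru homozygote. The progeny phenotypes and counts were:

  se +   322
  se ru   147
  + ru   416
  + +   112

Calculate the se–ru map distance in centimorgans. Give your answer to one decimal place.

The two most frequent classes, + ru (416) and se + (322), are the parental types, so the F1 was + ru / se +.
The recombinant classes are + + and se ru: 112 + 147 = 259.
Recombination frequency = 259/997 = 0.2598 ≈ 26.0%, i.e. 26.0 centimorgans.

26.0 centimorgans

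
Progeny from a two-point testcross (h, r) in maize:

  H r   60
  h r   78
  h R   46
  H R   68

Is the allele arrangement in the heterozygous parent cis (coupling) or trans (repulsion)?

cis

The two most frequent classes are H R (68) and h r (78); these are the parental (non-recombinant) types.
So the F1 carried H R on one chromosome and h r on the other — the recessive alleles are on the same chromosome (cis / coupling).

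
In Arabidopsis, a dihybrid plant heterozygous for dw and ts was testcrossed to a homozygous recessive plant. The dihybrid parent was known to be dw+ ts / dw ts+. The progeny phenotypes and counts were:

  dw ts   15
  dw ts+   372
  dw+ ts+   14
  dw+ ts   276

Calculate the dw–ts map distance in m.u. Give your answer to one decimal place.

4.3 m.u.

The recombinant classes are dw+ ts+ and dw ts: 14 + 15 = 29.
Recombination frequency = 29/677 = 0.0428 ≈ 4.3%, i.e. 4.3 m.u.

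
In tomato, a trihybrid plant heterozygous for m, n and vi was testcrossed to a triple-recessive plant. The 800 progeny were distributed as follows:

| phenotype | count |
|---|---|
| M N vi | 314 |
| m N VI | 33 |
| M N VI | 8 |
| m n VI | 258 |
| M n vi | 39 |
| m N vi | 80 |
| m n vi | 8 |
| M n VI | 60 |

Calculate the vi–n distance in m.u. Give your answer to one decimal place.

11.0 m.u.

The two most frequent reciprocal classes, M N vi and m n VI, are the parental types, so the F1 was M N vi / m n VI.
The two rarest classes, M N VI and m n vi, are the double crossovers. Comparing them with the parentals, only the vi allele has switched, so vi is the middle locus and the order is n – vi – m.
Crossovers in the n–vi interval produce the single-crossover classes M n vi and m N VI (39 + 33 = 72) plus the double crossovers (16).
RF(n–vi) = (72 + 16) / 800 = 88/800 = 0.1100 → 11.0 m.u.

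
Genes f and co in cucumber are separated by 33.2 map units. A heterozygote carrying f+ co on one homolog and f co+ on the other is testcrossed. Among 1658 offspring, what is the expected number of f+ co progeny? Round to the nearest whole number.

A map distance of 33.2 map units corresponds to a recombination frequency of 0.332.
The F1 is f+ co / f co+, so f+ co is a parental gamete class with expected frequency (1 − r)/2 = 0.668/2 = 0.3340.
Expected number = 0.3340 × 1658 = 553.77 ≈ 554.

554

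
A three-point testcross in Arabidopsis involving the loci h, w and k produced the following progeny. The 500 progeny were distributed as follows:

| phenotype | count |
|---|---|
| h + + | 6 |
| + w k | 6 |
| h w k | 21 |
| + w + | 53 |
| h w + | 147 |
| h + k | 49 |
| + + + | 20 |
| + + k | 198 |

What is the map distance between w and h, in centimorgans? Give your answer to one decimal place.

The two most frequent reciprocal classes, h w + and + + k, are the parental types, so the F1 was h w + / + + k.
The two rarest classes, h + + and + w k, are the double crossovers. Comparing them with the parentals, only the w allele has switched, so w is the middle locus and the order is h – w – k.
Crossovers in the h–w interval produce the single-crossover classes + w + and h + k (53 + 49 = 102) plus the double crossovers (12).
RF(h–w) = (102 + 12) / 500 = 114/500 = 0.2280 → 22.8 centimorgans.

22.8 centimorgans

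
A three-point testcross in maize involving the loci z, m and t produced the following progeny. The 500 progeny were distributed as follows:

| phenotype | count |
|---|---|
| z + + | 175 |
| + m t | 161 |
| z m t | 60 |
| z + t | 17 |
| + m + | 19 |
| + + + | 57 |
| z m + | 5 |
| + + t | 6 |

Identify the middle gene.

m

The two most frequent reciprocal classes, + m t and z + +, are the parental types, so the F1 was + m t / z + +.
The two rarest classes, + + t and z m +, are the double crossovers. Comparing them with the parentals, only the m allele has switched, so m is the middle locus and the order is t – m – z.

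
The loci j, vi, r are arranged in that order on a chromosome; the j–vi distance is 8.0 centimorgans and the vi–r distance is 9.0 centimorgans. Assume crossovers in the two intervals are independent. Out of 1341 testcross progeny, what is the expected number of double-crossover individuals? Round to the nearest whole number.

10

Map distances give recombination frequencies of 0.080 and 0.090 for the two intervals.
With no interference, expected double-crossover frequency = 0.080 × 0.090 = 0.00720.
Expected number = 0.00720 × 1341 = 9.66 ≈ 10.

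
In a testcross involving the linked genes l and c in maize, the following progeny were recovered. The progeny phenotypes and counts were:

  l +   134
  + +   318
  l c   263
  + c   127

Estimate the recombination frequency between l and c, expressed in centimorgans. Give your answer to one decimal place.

31.0 centimorgans

The two most frequent classes, + + (318) and l c (263), are the parental types, so the F1 was + + / l c.
The recombinant classes are + c and l +: 127 + 134 = 261.
Recombination frequency = 261/842 = 0.3100 ≈ 31.0%, i.e. 31.0 centimorgans.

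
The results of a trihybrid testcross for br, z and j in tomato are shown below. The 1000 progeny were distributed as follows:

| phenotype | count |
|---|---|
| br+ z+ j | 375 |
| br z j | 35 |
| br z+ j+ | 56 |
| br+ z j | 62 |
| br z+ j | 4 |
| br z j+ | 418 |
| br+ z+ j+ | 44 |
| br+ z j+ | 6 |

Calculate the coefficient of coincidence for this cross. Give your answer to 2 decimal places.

The two most frequent reciprocal classes, br z j+ and br+ z+ j, are the parental types, so the F1 was br z j+ / br+ z+ j.
The two rarest classes, br+ z j+ and br z+ j, are the double crossovers. Comparing them with the parentals, only the br allele has switched, so br is the middle locus and the order is j – br – z.
j–br: (79 + 10)/1000 = 0.0890; br–z: (118 + 10)/1000 = 0.1280.
Expected DCO frequency = 0.0890 × 0.1280 ≈ 0.01139; observed = 10/1000 ≈ 0.01000.
Coefficient of coincidence = 0.01000/0.01139 ≈ 0.88.

0.88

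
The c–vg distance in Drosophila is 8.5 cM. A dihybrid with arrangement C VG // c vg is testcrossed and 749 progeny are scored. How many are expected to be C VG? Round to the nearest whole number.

A map distance of 8.5 cM corresponds to a recombination frequency of 0.085.
The F1 is C VG / c vg, so C VG is a parental gamete class with expected frequency (1 − r)/2 = 0.915/2 = 0.4575.
Expected number = 0.4575 × 749 = 342.67 ≈ 343.

343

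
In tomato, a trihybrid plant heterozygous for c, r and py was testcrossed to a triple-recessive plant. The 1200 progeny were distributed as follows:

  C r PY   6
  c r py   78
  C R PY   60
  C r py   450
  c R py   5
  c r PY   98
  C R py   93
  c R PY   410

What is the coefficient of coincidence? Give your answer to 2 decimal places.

The two most frequent reciprocal classes, c R PY and C r py, are the parental types, so the F1 was c R PY / C r py.
The two rarest classes, c R py and C r PY, are the double crossovers. Comparing them with the parentals, only the py allele has switched, so py is the middle locus and the order is r – py – c.
r–py: (191 + 11)/1200 = 0.1683; py–c: (138 + 11)/1200 = 0.1242.
Expected DCO frequency = 0.1683 × 0.1242 ≈ 0.02090; observed = 11/1200 ≈ 0.00917.
Coefficient of coincidence = 0.00917/0.02090 ≈ 0.44.

0.44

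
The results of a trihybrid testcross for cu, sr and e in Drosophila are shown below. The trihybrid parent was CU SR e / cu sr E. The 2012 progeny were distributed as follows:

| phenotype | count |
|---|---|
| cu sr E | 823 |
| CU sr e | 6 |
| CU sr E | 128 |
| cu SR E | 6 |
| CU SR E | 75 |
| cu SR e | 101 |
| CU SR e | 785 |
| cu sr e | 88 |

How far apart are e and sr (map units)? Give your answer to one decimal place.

8.7 map units

The two rarest classes, CU sr e and cu SR E, are the double crossovers. Comparing them with the parentals, only the sr allele has switched, so sr is the middle locus and the order is e – sr – cu.
Crossovers in the e–sr interval produce the single-crossover classes CU SR E and cu sr e (75 + 88 = 163) plus the double crossovers (12).
RF(e–sr) = (163 + 12) / 2012 = 175/2012 = 0.0870 → 8.7 map units.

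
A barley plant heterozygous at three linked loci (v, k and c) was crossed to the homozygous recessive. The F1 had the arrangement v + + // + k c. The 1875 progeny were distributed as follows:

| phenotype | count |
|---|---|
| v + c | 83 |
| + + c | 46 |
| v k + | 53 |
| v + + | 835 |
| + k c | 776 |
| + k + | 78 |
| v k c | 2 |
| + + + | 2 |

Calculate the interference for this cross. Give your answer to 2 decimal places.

0.56

The two rarest classes, + + + and v k c, are the double crossovers. Comparing them with the parentals, only the v allele has switched, so v is the middle locus and the order is c – v – k.
c–v: (161 + 4)/1875 = 0.0880; v–k: (99 + 4)/1875 = 0.0549.
Expected DCO frequency = 0.0880 × 0.0549 ≈ 0.00483; observed = 4/1875 ≈ 0.00213.
Coefficient of coincidence = 0.00213/0.00483 ≈ 0.44; interference = 1 − 0.44 = 0.56.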